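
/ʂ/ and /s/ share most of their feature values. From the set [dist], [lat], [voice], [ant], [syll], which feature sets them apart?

The two segments share [−distributed], [−lateral], [−voice], [−syllabic]. The only feature from the list on which they differ: /ʂ/ is [−anterior] while /s/ is [+anterior].

[anterior]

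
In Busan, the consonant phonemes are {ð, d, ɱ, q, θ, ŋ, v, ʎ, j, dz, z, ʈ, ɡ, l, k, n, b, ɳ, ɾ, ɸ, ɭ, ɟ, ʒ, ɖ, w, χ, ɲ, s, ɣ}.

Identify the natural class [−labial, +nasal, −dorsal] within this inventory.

n, ɳ

Eliminate segments failing any feature: /ð, d, q, θ, ʎ, j, dz, z, ʈ, ɡ, l, k, ɾ, ɭ, ɟ, ʒ, ɖ, χ, s, ɣ/ are [−nasal]; /ɱ, v, b, ɸ, w/ are [+labial]; /ŋ, ɲ/ are [+dorsal]. The remaining /n, ɳ/ satisfy [−labial], [+nasal], [−dorsal].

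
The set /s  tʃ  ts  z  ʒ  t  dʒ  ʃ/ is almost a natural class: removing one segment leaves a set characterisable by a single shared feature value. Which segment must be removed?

/ts, z, dʒ, ʃ, s, tʃ, ʒ/ are all [+strident], but /t/ (voiceless alveolar stop) is [−strident]. No other single segment can be removed to leave a set sharing one feature value that the removed segment lacks, so /t/ is the odd one out.

t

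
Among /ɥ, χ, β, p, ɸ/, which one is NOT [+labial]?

Every segment except /χ/ is [+labial]. /χ/ (voiceless uvular fricative) is [−labial], so it is the exception.

χ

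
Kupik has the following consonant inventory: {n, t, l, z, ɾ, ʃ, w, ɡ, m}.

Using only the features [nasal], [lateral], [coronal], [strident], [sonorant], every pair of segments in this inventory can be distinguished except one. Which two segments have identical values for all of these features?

/ʃ/ (voiceless postalveolar fricative) and /z/ (voiced alveolar fricative) are both [-nasal], [-lateral], [+coronal], [+strident], [-sonorant], so none of the listed features separates them. (They do differ in [voice], [anterior] and [distributed], which are not among the given features.) Every other pair in the inventory differs on at least one listed feature.

ʃ, z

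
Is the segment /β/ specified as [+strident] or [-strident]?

[-strident]

/β/ is the voiced bilabial fricative. The feature [strident] marks segments high-amplitude, high-frequency frication (the sibilants); /β/ lacks this property, so it is [-strident].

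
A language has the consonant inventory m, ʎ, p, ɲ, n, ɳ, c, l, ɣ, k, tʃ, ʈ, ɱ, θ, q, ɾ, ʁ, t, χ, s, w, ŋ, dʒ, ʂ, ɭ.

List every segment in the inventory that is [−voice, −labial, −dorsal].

tʃ, ʈ, θ, t, s, ʂ

Checking each segment against [−voice], [−labial], [−dorsal]: /tʃ/ (voiceless postalveolar affricate), /ʈ/ (voiceless retroflex stop), /θ/ (voiceless dental fricative), /t/ (voiceless alveolar stop), /s/ (voiceless alveolar fricative), /ʂ/ (voiceless retroflex fricative) satisfy every feature; every other segment in the inventory fails at least one.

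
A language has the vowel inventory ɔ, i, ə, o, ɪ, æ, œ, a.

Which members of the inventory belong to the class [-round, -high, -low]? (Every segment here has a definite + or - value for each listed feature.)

ə

Checking each segment against [-round], [-high], [-low]: /ə/ (mid central vowel (schwa)) satisfies every feature; every other segment in the inventory fails at least one.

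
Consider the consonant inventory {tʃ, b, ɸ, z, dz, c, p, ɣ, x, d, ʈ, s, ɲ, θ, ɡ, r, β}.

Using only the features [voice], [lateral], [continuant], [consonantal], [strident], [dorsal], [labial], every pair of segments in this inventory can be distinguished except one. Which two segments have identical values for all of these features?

ɲ, ɡ

On the given features, /ɲ/ and /ɡ/ have an identical profile: [+voice], [-lateral], [-continuant], [+consonantal], [-strident], [+dorsal], [-labial]. No other two segments in the inventory coincide on all 7 features. (They do differ in [sonorant], [nasal] and [back], which are not among the given features.)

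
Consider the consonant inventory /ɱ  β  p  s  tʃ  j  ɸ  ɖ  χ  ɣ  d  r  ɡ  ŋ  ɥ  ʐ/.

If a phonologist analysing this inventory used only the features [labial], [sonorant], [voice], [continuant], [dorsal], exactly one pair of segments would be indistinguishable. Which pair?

ɖ, d

/ɖ/ (voiced retroflex stop) and /d/ (voiced alveolar stop) are both [−labial], [−sonorant], [+voice], [−continuant], [−dorsal], so none of the listed features separates them. (They do differ in [anterior], which is not among the given features.) Every other pair in the inventory differs on at least one listed feature.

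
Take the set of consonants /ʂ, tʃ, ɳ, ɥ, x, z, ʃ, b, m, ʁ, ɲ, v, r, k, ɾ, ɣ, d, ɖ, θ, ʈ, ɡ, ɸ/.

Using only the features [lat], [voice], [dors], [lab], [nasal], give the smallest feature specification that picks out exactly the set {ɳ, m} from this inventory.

[+nasal, -dors]

The class [+nasal], [-dorsal] has exactly /ɳ, m/ as its extension in this inventory. No smaller conjunction from the listed features achieves this: [-dorsal] alone would also admit /ʂ, tʃ, z, ʃ, …/; [+nasal] alone would also admit /ɲ/; and checking the remaining single features turns up none with this extension.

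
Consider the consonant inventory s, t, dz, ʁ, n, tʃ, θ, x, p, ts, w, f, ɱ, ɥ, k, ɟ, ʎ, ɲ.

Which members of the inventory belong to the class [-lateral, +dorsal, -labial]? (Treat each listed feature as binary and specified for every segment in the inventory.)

ʁ, x, k, ɟ, ɲ

Eliminate segments failing any feature: /s, t, dz, n, tʃ, θ, p, ts, f, ɱ/ are [-dorsal]; /w, ɥ/ are [+labial]; /ʎ/ is [+lateral]. The remaining /ʁ, x, k, ɟ, ɲ/ satisfy [-lateral], [+dorsal], [-labial].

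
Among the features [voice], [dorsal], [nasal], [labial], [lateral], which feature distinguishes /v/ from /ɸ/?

/v/ is the voiced labiodental fricative and /ɸ/ is the voiceless bilabial fricative. Both are [−dorsal], [−nasal], [+labial], [−lateral]. /v/ is [+voice] while /ɸ/ is [−voice], so the distinguishing feature is [voice].

[voice]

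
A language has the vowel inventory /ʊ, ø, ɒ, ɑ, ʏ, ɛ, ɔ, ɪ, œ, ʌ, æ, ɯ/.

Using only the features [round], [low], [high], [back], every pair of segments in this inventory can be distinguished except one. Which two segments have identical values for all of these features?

ø, œ

On the given features, /ø/ and /œ/ have an identical profile: [+round], [-low], [-high], [-back]. No other two segments in the inventory coincide on all 4 features. (They do differ in [tense], which is not among the given features.)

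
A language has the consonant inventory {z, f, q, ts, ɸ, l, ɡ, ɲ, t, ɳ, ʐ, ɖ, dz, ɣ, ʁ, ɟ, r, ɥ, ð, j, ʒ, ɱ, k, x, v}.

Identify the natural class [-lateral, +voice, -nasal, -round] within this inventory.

First, the [-lateral] segments are /z, f, q, ts, ɸ, ɡ, ɲ, t, ɳ, ʐ, ɖ, dz, ɣ, ʁ, ɟ, r, ɥ, ð, j, ʒ, ɱ, k, x, v/.
Of those, [+voice] gives /z, ɡ, ɲ, ɳ, ʐ, ɖ, dz, ɣ, ʁ, ɟ, r, ɥ, ð, j, ʒ, ɱ, v/.
Then [-nasal] gives /z, ɡ, ʐ, ɖ, dz, ɣ, ʁ, ɟ, r, ɥ, ð, j, ʒ, v/.
Among these, [-round] leaves /z, ɡ, ʐ, ɖ, dz, ɣ, ʁ, ɟ, r, ð, j, ʒ, v/.

z, ɡ, ʐ, ɖ, dz, ɣ, ʁ, ɟ, r, ð, j, ʒ, v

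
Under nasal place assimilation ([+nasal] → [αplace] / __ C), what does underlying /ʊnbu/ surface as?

In /ʊnbu/, the nasal /n/ precedes /b/, which is [+labial]. The nasal assimilates in place, becoming the [+labial] nasal /m/. The surface form is [ʊmbu].

[ʊmbu]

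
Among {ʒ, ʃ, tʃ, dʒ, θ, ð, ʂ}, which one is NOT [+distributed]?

/ʂ/ is the voiceless retroflex fricative, which is [-distributed]; the rest — /ð, θ, ʃ, ʒ, tʃ, dʒ/ — are [+distributed].

ʂ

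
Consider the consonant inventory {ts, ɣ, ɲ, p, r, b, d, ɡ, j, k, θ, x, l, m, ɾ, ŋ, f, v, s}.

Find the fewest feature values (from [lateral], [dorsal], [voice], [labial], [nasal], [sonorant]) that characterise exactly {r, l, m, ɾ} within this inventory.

Every target segment is [+sonorant], [−dorsal]; each remaining inventory member fails at least one of these. Each conjunct is needed — [−dorsal] alone would also admit /ts, p, b, d, …/; [+sonorant] alone would also admit /ɲ, j, ŋ/ — and no other single listed feature has exactly this extension, so two is the minimum.

[+sonorant, −dorsal]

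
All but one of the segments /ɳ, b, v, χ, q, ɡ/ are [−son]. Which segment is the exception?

/ɳ/ is the retroflex nasal, which is [+sonorant]; the rest — /χ, b, ɡ, v, q/ — are [−sonorant].

ɳ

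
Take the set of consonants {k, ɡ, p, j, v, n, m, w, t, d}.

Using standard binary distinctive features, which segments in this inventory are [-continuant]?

k, ɡ, p, n, m, t, d

The [-continuant] segments here are /k, ɡ, p, n, m, t, d/; the remaining /j, v, w/ are [+continuant].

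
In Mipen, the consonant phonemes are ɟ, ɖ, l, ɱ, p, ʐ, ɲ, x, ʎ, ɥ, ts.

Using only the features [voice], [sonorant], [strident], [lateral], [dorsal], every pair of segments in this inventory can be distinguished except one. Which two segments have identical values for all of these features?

ɥ, ɲ

/ɥ/ (labial-palatal glide) and /ɲ/ (palatal nasal) are both [+voice], [+sonorant], [−strident], [−lateral], [+dorsal], so none of the listed features separates them. (They do differ in [nasal], [continuant], [labial] and [round], which are not among the given features.) Every other pair in the inventory differs on at least one listed feature.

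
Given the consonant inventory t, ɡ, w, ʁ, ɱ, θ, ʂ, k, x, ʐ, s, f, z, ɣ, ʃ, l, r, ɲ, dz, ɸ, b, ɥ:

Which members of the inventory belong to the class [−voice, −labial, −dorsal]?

Eliminate segments failing any feature: /ɡ, w, ʁ, ɱ, ʐ, z, ɣ, l, r, ɲ, dz, b, ɥ/ are [+voice]; /k, x/ are [+dorsal]; /f, ɸ/ are [+labial]. The remaining /t, θ, ʂ, s, ʃ/ satisfy [−voice], [−labial], [−dorsal].

t, θ, ʂ, s, ʃ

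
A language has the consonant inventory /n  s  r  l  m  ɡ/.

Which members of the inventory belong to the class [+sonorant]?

The [+sonorant] segments here are /n, r, l, m/; the remaining /s, ɡ/ are [-sonorant].

n, r, l, m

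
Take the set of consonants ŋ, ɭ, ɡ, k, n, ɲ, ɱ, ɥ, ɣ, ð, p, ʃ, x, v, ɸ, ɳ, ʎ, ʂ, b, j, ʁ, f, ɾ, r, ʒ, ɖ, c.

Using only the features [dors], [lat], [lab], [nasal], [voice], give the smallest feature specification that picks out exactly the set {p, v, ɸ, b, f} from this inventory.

/p, v, ɸ, b, f/ are all [-nasal], [+labial], [-dorsal], and no other segment in the inventory matches all three values. Dropping any one of them over-generates: [+labial, -dorsal] alone would also admit /ɱ/; [-nasal, -dorsal] alone would also admit /ɭ, ð, ʃ, ʂ, …/; [-nasal, +labial] alone would also admit /ɥ/. No other combination of two listed features picks out exactly this set either, so fewer than three features will not do.

[-nasal, +lab, -dors]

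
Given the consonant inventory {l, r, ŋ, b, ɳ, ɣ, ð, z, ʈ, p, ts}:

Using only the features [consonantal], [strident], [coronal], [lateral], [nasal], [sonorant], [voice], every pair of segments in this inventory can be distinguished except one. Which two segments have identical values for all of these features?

/ɣ/ (voiced velar fricative) and /b/ (voiced bilabial stop) are both [+consonantal], [−strident], [−coronal], [−lateral], [−nasal], [−sonorant], [+voice], so none of the listed features separates them. (They do differ in [continuant], [labial] and [dorsal], which are not among the given features.) Every other pair in the inventory differs on at least one listed feature.

ɣ, b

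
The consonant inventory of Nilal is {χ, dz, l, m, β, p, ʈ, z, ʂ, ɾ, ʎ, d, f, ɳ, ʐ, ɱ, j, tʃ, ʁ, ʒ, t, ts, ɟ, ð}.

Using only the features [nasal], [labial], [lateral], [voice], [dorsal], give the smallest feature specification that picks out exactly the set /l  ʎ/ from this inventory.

[+lateral]

The target set is precisely the extension of [+lateral] in this inventory.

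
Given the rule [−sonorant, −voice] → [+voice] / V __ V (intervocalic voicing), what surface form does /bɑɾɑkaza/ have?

[bɑɾɑɡaza]

The only segment in the rule's environment that also matches [−sonorant, −voice] is /k/. Applying [+voice] turns the voiceless velar stop into /ɡ/ (voiced velar stop), giving [bɑɾɑɡaza].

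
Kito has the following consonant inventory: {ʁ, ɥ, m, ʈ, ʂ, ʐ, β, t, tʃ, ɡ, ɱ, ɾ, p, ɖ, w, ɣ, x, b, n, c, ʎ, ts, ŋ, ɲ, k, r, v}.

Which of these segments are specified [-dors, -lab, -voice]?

ʈ, ʂ, t, tʃ, ts

First, the [-dorsal] segments are /m, ʈ, ʂ, ʐ, β, t, tʃ, ɱ, ɾ, p, ɖ, b, n, ts, r, v/.
Intersecting with [-labial] gives /ʈ, ʂ, ʐ, t, tʃ, ɾ, ɖ, n, ts, r/.
Of those, [-voice] leaves /ʈ, ʂ, t, tʃ, ts/.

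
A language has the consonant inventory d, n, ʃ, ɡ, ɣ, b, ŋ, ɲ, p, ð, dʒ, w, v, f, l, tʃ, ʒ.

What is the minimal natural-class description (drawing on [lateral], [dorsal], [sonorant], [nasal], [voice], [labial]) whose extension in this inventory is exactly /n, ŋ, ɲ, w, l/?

[+sonorant]

The target set is precisely the extension of [+sonorant] in this inventory.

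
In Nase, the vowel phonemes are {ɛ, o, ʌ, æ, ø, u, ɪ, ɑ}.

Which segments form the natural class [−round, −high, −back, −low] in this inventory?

First, the [−round] segments are /ɛ, ʌ, æ, ɪ, ɑ/.
Within that set, [−high] gives /ɛ, ʌ, æ, ɑ/.
Within that set, [−back] gives /ɛ, æ/.
Among these, [−low] leaves /ɛ/.

ɛ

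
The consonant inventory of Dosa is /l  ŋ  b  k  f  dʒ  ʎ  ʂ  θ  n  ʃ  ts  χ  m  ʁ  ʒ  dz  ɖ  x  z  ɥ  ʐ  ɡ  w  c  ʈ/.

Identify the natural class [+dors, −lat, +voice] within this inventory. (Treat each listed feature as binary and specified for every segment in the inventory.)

Checking each segment against [+dorsal], [−lateral], [+voice]: /ŋ/ (velar nasal), /ʁ/ (voiced uvular fricative), /ɥ/ (labial-palatal glide), /ɡ/ (voiced velar stop), /w/ (labial-velar glide) satisfy every feature; every other segment in the inventory fails at least one.

ŋ, ʁ, ɥ, ɡ, w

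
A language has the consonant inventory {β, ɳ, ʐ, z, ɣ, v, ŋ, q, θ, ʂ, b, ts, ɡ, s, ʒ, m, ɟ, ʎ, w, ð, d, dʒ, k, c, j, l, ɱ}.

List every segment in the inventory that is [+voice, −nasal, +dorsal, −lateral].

Eliminate segments failing any feature: /β, ʐ, z, v, b, ʒ, ð, d, dʒ, l/ are [−dorsal]; /ɳ, ŋ, m, ɱ/ are [+nasal]; /q, θ, ʂ, ts, s, k, c/ are [−voice]; /ʎ/ is [+lateral]. The remaining /ɣ, ɡ, ɟ, w, j/ satisfy [+voice], [−nasal], [+dorsal], [−lateral].

ɣ, ɡ, ɟ, w, j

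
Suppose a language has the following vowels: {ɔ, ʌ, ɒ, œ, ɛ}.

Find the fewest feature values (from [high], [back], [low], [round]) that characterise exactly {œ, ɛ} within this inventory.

Every target segment is [-back] and no other inventory member is, so one feature is enough.

[-back]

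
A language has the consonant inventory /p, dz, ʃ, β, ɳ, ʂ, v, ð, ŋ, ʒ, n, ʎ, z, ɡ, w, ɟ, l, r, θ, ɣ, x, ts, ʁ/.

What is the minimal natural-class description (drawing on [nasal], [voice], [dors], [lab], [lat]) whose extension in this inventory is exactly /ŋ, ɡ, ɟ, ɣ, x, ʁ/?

The class [-lateral], [-labial], [+dorsal] has exactly /ŋ, ɡ, ɟ, ɣ, x, ʁ/ as its extension in this inventory. No smaller conjunction from the listed features achieves this: [-labial, +dorsal] alone would also admit /ʎ/; [-lateral, +dorsal] alone would also admit /w/; [-lateral, -labial] alone would also admit /dz, ʃ, ɳ, ʂ, …/; and checking the remaining two-feature bundles turns up none with this extension.

[-lat, -lab, +dors]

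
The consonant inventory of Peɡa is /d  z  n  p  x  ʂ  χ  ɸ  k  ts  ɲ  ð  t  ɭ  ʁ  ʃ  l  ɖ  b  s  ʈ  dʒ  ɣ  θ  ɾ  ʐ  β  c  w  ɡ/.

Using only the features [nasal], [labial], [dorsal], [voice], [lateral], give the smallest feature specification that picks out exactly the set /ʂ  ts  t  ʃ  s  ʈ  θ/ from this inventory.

[−voice, −labial, −dorsal]

The class [−voice], [−labial], [−dorsal] has exactly /ʂ, ts, t, ʃ, s, ʈ, θ/ as its extension in this inventory. No smaller conjunction from the listed features achieves this: [−labial, −dorsal] alone would also admit /d, z, n, ð, …/; [−voice, −dorsal] alone would also admit /p, ɸ/; [−voice, −labial] alone would also admit /x, χ, k, c/; and checking the remaining two-feature bundles turns up none with this extension.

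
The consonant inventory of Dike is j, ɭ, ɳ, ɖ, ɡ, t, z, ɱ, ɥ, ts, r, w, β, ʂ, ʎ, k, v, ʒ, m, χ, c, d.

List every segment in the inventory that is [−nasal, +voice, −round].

Checking each segment against [−nasal], [+voice], [−round]: /j/ (palatal glide), /ɭ/ (retroflex lateral approximant), /ɖ/ (voiced retroflex stop), /ɡ/ (voiced velar stop), /z/ (voiced alveolar fricative), /r/ (alveolar trill), among others, satisfy every feature; every other segment in the inventory fails at least one.

j, ɭ, ɖ, ɡ, z, r, β, ʎ, v, ʒ, d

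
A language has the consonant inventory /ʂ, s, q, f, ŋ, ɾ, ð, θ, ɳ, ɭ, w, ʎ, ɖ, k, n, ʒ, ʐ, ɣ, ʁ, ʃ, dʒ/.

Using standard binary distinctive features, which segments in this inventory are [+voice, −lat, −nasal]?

ɾ, ð, w, ɖ, ʒ, ʐ, ɣ, ʁ, dʒ

First, the [+voice] segments are /ŋ, ɾ, ð, ɳ, ɭ, w, ʎ, ɖ, n, ʒ, ʐ, ɣ, ʁ, dʒ/.
Of those, [−lateral] gives /ŋ, ɾ, ð, ɳ, w, ɖ, n, ʒ, ʐ, ɣ, ʁ, dʒ/.
Among these, [−nasal] leaves /ɾ, ð, w, ɖ, ʒ, ʐ, ɣ, ʁ, dʒ/.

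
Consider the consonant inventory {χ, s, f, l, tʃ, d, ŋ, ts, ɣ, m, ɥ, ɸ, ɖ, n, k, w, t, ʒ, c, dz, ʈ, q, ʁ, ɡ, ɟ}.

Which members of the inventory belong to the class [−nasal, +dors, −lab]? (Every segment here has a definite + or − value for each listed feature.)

Checking each segment against [−nasal], [+dorsal], [−labial]: /χ/ (voiceless uvular fricative), /ɣ/ (voiced velar fricative), /k/ (voiceless velar stop), /c/ (voiceless palatal stop), /q/ (voiceless uvular stop), /ʁ/ (voiced uvular fricative), among others, satisfy every feature; every other segment in the inventory fails at least one.

χ, ɣ, k, c, q, ʁ, ɡ, ɟ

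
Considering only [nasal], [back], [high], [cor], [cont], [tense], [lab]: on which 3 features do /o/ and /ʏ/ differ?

[high], [back], [tense]

The two segments share [−nasal], [−coronal], [+continuant], [+labial]. The only features from the list on which they differ: /o/ is [−high] while /ʏ/ is [+high]; /o/ is [+back] while /ʏ/ is [−back]; /o/ is [+tense] while /ʏ/ is [−tense].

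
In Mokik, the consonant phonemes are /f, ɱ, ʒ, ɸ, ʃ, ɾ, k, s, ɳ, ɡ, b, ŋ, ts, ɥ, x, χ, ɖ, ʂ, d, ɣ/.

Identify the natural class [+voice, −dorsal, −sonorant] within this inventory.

Checking each segment against [+voice], [−dorsal], [−sonorant]: /ʒ/ (voiced postalveolar fricative), /b/ (voiced bilabial stop), /ɖ/ (voiced retroflex stop), /d/ (voiced alveolar stop) satisfy every feature; every other segment in the inventory fails at least one.

ʒ, b, ɖ, d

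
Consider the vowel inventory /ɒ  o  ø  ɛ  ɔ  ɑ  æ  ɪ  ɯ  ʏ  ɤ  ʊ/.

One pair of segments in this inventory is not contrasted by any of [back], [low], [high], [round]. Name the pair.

o, ɔ

On the given features, /o/ and /ɔ/ have an identical profile: [+back], [-low], [-high], [+round]. No other two segments in the inventory coincide on all 4 features. (They do differ in [tense], which is not among the given features.)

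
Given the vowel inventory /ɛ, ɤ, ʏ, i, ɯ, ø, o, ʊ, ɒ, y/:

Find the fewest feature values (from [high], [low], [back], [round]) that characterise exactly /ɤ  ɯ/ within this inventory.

The class [+back], [−round] has exactly /ɤ, ɯ/ as its extension in this inventory. No smaller conjunction from the listed features achieves this: [−round] alone would also admit /ɛ, i/; [+back] alone would also admit /o, ʊ, ɒ/; and checking the remaining single features turns up none with this extension.

[+back, −round]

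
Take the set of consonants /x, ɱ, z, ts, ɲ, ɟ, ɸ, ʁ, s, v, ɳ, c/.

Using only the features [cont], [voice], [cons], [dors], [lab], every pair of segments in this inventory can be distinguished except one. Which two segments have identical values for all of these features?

On the given features, /ɲ/ and /ɟ/ have an identical profile: [−continuant], [+voice], [+consonantal], [+dorsal], [−labial]. No other two segments in the inventory coincide on all 5 features. (They do differ in [sonorant] and [nasal], which are not among the given features.)

ɲ, ɟ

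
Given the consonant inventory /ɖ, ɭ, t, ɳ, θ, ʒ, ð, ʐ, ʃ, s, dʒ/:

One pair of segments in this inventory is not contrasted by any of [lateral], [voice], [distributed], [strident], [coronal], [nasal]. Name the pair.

dʒ, ʒ

/dʒ/ (voiced postalveolar affricate) and /ʒ/ (voiced postalveolar fricative) are both [−lateral], [+voice], [+distributed], [+strident], [+coronal], [−nasal], so none of the listed features separates them. (They do differ in [continuant], which is not among the given features.) Every other pair in the inventory differs on at least one listed feature.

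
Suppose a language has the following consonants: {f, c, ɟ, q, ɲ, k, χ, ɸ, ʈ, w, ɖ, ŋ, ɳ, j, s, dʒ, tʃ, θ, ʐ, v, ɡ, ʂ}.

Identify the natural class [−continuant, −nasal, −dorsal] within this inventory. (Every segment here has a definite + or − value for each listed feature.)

ʈ, ɖ, dʒ, tʃ

Eliminate segments failing any feature: /f, χ, ɸ, w, j, s, θ, ʐ, v, ʂ/ are [+continuant]; /c, ɟ, q, k, ɡ/ are [+dorsal]; /ɲ, ŋ, ɳ/ are [+nasal]. The remaining /ʈ, ɖ, dʒ, tʃ/ satisfy [−continuant], [−nasal], [−dorsal].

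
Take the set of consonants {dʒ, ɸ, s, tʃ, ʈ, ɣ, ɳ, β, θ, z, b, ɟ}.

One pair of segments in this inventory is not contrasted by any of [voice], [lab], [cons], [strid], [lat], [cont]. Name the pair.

On the given features, /ɳ/ and /ɟ/ have an identical profile: [+voice], [-labial], [+consonantal], [-strident], [-lateral], [-continuant]. No other two segments in the inventory coincide on all 6 features. (They do differ in [sonorant], [nasal] and [dorsal], which are not among the given features.)

ɳ, ɟ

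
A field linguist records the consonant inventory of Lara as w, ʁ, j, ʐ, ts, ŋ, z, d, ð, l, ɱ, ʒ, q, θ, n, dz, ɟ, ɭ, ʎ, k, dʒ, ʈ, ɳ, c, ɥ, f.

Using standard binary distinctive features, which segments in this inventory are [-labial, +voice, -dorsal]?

Eliminate segments failing any feature: /w, ɱ, ɥ, f/ are [+labial]; /ʁ, j, ŋ, ɟ, ʎ/ are [+dorsal]; /ts, q, θ, k, ʈ, c/ are [-voice]. The remaining /ʐ, z, d, ð, l, ʒ, n, dz, ɭ, dʒ, ɳ/ satisfy [-labial], [+voice], [-dorsal].

ʐ, z, d, ð, l, ʒ, n, dz, ɭ, dʒ, ɳ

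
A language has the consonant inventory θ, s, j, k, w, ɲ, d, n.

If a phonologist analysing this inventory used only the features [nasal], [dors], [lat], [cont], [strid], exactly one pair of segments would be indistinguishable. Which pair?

On the given features, /j/ and /w/ have an identical profile: [−nasal], [+dorsal], [−lateral], [+continuant], [−strident]. No other two segments in the inventory coincide on all 5 features. (They do differ in [labial], [round] and [back], which are not among the given features.)

j, w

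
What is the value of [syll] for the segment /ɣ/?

[−syllabic]

/ɣ/ is the voiced velar fricative. The feature [syllabic] marks segments able to form a syllable nucleus; /ɣ/ lacks this property, so it is [−syllabic].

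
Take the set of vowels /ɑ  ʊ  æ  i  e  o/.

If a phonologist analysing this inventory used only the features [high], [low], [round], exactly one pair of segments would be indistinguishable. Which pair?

Both /ɑ/ and /æ/ are [−high], [+low], [−round]. Since the list omits [back] — which does distinguish the low back unrounded vowel from the low front unrounded vowel — this pair collapses; all other pairs remain distinct.

ɑ, æ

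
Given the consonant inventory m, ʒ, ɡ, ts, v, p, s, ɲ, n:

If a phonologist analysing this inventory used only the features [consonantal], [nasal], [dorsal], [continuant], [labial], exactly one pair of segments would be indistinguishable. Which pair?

/s/ (voiceless alveolar fricative) and /ʒ/ (voiced postalveolar fricative) are both [+consonantal], [−nasal], [−dorsal], [+continuant], [−labial], so none of the listed features separates them. (They do differ in [voice], [anterior] and [distributed], which are not among the given features.) Every other pair in the inventory differs on at least one listed feature.

s, ʒ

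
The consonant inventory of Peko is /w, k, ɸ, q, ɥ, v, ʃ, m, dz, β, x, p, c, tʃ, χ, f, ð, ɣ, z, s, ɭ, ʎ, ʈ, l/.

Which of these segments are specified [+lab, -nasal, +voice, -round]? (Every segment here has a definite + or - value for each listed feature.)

v, β

First, the [+labial] segments are /w, ɸ, ɥ, v, m, β, p, f/.
Within that set, [-nasal] gives /w, ɸ, ɥ, v, β, p, f/.
Intersecting with [+voice] gives /w, ɥ, v, β/.
Within that set, [-round] leaves /v, β/.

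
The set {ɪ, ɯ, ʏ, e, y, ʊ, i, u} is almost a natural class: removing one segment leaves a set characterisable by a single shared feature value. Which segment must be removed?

e

/ʏ, u, ɯ, ɪ, y, i, ʊ/ are all [+high], but /e/ (mid front unrounded tense vowel) is [-high]. No other single segment can be removed to leave a set sharing one feature value that the removed segment lacks, so /e/ is the odd one out.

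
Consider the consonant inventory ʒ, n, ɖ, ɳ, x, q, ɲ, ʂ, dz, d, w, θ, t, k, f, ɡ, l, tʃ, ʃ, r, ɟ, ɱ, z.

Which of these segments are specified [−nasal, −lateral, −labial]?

The [−nasal] segments are /ʒ, ɖ, x, q, ʂ, dz, d, w, θ, t, k, f, ɡ, l, tʃ, ʃ, r, ɟ, z/.
Of those, [−lateral] gives /ʒ, ɖ, x, q, ʂ, dz, d, w, θ, t, k, f, ɡ, tʃ, ʃ, r, ɟ, z/.
Of those, [−labial] leaves /ʒ, ɖ, x, q, ʂ, dz, d, θ, t, k, ɡ, tʃ, ʃ, r, ɟ, z/.

ʒ, ɖ, x, q, ʂ, dz, d, θ, t, k, ɡ, tʃ, ʃ, r, ɟ, z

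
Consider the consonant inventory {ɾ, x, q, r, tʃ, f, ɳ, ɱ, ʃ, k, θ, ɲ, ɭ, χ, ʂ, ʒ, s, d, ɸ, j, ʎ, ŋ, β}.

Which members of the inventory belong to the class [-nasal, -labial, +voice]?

ɾ, r, ɭ, ʒ, d, j, ʎ

Checking each segment against [-nasal], [-labial], [+voice]: /ɾ/ (alveolar tap), /r/ (alveolar trill), /ɭ/ (retroflex lateral approximant), /ʒ/ (voiced postalveolar fricative), /d/ (voiced alveolar stop), /j/ (palatal glide), among others, satisfy every feature; every other segment in the inventory fails at least one.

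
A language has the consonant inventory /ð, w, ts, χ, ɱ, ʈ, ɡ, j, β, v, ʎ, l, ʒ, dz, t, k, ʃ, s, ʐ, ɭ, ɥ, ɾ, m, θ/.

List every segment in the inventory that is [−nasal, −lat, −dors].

Checking each segment against [−nasal], [−lateral], [−dorsal]: /ð/ (voiced dental fricative), /ts/ (voiceless alveolar affricate), /ʈ/ (voiceless retroflex stop), /β/ (voiced bilabial fricative), /v/ (voiced labiodental fricative), /ʒ/ (voiced postalveolar fricative), among others, satisfy every feature; every other segment in the inventory fails at least one.

ð, ts, ʈ, β, v, ʒ, dz, t, ʃ, s, ʐ, ɾ, θ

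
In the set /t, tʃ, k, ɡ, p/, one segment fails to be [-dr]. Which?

tʃ

/tʃ/ is the voiceless postalveolar affricate, which is [+delayed release]; the rest — /k, p, ɡ, t/ — are [-delayed release].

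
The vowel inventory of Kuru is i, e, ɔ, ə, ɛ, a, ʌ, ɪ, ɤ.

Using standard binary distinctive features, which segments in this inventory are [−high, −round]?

e, ə, ɛ, a, ʌ, ɤ

Eliminate segments failing any feature: /i, ɪ/ are [+high]; /ɔ/ is [+round]. The remaining /e, ə, ɛ, a, ʌ, ɤ/ satisfy [−high], [−round].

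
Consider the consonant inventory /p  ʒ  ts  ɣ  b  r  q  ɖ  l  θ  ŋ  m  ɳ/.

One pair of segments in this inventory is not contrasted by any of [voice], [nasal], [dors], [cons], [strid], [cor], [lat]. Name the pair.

On the given features, /r/ and /ɖ/ have an identical profile: [+voice], [−nasal], [−dorsal], [+consonantal], [−strident], [+coronal], [−lateral]. No other two segments in the inventory coincide on all 7 features. (They do differ in [sonorant], [continuant] and [anterior], which are not among the given features.)

r, ɖ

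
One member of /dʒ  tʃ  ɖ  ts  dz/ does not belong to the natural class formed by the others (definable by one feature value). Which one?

/dʒ, tʃ, ts, dz/ are all [+delayed release], but /ɖ/ (voiced retroflex stop) is [-delayed release]. No other single segment can be removed to leave a set sharing one feature value that the removed segment lacks, so /ɖ/ is the odd one out.

ɖ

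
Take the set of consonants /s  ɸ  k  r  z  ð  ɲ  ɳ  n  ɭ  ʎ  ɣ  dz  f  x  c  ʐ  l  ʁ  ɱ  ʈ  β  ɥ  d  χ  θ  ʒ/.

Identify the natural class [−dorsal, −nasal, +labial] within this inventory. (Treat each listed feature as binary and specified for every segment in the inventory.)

Among the inventory, the [−dorsal] segments are /s, ɸ, r, z, ð, ɳ, n, ɭ, dz, f, ʐ, l, ɱ, ʈ, β, d, θ, ʒ/.
Intersecting with [−nasal] gives /s, ɸ, r, z, ð, ɭ, dz, f, ʐ, l, ʈ, β, d, θ, ʒ/.
Intersecting with [+labial] leaves /ɸ, f, β/.

ɸ, f, β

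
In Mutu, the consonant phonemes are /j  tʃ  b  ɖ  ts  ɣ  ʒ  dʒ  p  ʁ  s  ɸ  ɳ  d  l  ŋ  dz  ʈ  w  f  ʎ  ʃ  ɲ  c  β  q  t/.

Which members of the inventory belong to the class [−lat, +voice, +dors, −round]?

Among the inventory, the [−lateral] segments are /j, tʃ, b, ɖ, ts, ɣ, ʒ, dʒ, p, ʁ, s, ɸ, ɳ, d, ŋ, dz, ʈ, w, f, ʃ, ɲ, c, β, q, t/.
Intersecting with [+voice] gives /j, b, ɖ, ɣ, ʒ, dʒ, ʁ, ɳ, d, ŋ, dz, w, ɲ, β/.
Within that set, [+dorsal] gives /j, ɣ, ʁ, ŋ, w, ɲ/.
Among these, [−round] leaves /j, ɣ, ʁ, ŋ, ɲ/.

j, ɣ, ʁ, ŋ, ɲ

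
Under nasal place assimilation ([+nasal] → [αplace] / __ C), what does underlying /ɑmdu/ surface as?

[ɑndu]

/m/ sits before the [+coronal] consonant /d/, so it takes on [+coronal] and surfaces as /n/. The rest of the form is unaffected: [ɑndu].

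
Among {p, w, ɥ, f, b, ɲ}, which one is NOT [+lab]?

/ɲ/ is the palatal nasal, which is [-labial]; the rest — /w, b, p, ɥ, f/ — are [+labial].

ɲ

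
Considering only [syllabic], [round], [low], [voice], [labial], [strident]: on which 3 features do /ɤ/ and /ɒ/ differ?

The two segments share [+syllabic], [+voice], [−strident]. The only features from the list on which they differ: /ɤ/ is [−labial] while /ɒ/ is [+labial]; /ɤ/ is [−round] while /ɒ/ is [+round]; /ɤ/ is [−low] while /ɒ/ is [+low].

[labial], [round], [low]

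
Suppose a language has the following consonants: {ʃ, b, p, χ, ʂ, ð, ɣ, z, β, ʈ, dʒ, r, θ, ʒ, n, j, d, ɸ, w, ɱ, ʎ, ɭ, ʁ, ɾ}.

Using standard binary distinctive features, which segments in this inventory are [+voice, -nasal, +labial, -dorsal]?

Eliminate segments failing any feature: /ʃ, p, χ, ʂ, ʈ, θ, ɸ/ are [-voice]; /ð, ɣ, z, dʒ, r, ʒ, j, d, ʎ, ɭ, ʁ, ɾ/ are [-labial]; /n, ɱ/ are [+nasal]; /w/ is [+dorsal]. The remaining /b, β/ satisfy [+voice], [-nasal], [+labial], [-dorsal].

b, β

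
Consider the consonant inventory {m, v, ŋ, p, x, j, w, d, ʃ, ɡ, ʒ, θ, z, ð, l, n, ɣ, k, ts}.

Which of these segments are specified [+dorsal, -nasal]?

x, j, w, ɡ, ɣ, k

Eliminate segments failing any feature: /m, v, p, d, ʃ, ʒ, θ, z, ð, l, n, ts/ are [-dorsal]; /ŋ/ is [+nasal]. The remaining /x, j, w, ɡ, ɣ, k/ satisfy [+dorsal], [-nasal].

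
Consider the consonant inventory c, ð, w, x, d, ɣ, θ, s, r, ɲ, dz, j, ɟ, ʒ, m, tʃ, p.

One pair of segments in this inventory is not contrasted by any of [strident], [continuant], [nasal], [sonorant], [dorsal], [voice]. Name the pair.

On the given features, /j/ and /w/ have an identical profile: [−strident], [+continuant], [−nasal], [+sonorant], [+dorsal], [+voice]. No other two segments in the inventory coincide on all 6 features. (They do differ in [labial], [round] and [back], which are not among the given features.)

j, w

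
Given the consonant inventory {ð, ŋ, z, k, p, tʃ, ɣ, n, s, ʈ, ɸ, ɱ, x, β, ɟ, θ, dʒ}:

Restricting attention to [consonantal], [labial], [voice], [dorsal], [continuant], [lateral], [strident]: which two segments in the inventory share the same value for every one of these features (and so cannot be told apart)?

Both /ŋ/ and /ɟ/ are [+consonantal], [−labial], [+voice], [+dorsal], [−continuant], [−lateral], [−strident]. Since the list omits [sonorant], [nasal] and [back] — which do distinguish the velar nasal from the voiced palatal stop — this pair collapses; all other pairs remain distinct.

ŋ, ɟ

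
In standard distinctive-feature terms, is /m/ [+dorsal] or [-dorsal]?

/m/ is the bilabial nasal, hence [-dorsal].

[-dorsal]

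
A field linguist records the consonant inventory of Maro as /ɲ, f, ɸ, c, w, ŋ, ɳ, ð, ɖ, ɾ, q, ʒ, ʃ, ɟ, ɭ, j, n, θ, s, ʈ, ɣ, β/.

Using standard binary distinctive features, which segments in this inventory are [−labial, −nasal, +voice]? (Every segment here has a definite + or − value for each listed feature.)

First, the [−labial] segments are /ɲ, c, ŋ, ɳ, ð, ɖ, ɾ, q, ʒ, ʃ, ɟ, ɭ, j, n, θ, s, ʈ, ɣ/.
Of those, [−nasal] gives /c, ð, ɖ, ɾ, q, ʒ, ʃ, ɟ, ɭ, j, θ, s, ʈ, ɣ/.
Intersecting with [+voice] leaves /ð, ɖ, ɾ, ʒ, ɟ, ɭ, j, ɣ/.

ð, ɖ, ɾ, ʒ, ɟ, ɭ, j, ɣ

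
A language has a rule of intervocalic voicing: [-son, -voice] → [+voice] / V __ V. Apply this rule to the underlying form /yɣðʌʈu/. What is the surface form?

/ʈ/ satisfies [-son, -voice] and sits in V __ V. The [+voice] counterpart of the voiceless retroflex stop is /ɖ/. Other segments in /yɣðʌʈu/ either fail the structural description or are not in the environment, so the surface form is [yɣðʌɖu].

[yɣðʌɖu]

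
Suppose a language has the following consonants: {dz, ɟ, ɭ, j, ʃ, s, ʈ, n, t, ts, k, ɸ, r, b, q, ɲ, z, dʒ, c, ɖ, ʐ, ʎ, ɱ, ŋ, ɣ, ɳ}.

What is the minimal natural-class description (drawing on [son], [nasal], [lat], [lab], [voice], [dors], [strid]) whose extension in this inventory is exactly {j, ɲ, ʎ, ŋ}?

/j, ɲ, ʎ, ŋ/ are all [+sonorant], [+dorsal], and no other segment in the inventory matches both values. Dropping any one of them over-generates: [+dorsal] alone would also admit /ɟ, k, q, c, …/; [+sonorant] alone would also admit /ɭ, n, r, ɱ, …/. No other single listed feature picks out exactly this set either, so fewer than two features will not do.

[+son, +dors]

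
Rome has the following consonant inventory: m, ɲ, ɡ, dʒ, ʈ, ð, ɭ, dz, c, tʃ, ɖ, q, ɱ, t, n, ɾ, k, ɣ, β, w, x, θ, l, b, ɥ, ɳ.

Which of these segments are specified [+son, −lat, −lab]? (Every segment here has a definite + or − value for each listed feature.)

ɲ, n, ɾ, ɳ

The [+sonorant] segments are /m, ɲ, ɭ, ɱ, n, ɾ, w, l, ɥ, ɳ/.
Of those, [−lateral] gives /m, ɲ, ɱ, n, ɾ, w, ɥ, ɳ/.
Among these, [−labial] leaves /ɲ, n, ɾ, ɳ/.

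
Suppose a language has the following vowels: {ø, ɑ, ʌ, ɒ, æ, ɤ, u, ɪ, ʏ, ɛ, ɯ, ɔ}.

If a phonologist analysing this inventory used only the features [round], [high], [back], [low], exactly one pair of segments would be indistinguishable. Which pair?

On the given features, /ɤ/ and /ʌ/ have an identical profile: [−round], [−high], [+back], [−low]. No other two segments in the inventory coincide on all 4 features. (They do differ in [tense], which is not among the given features.)

ɤ, ʌ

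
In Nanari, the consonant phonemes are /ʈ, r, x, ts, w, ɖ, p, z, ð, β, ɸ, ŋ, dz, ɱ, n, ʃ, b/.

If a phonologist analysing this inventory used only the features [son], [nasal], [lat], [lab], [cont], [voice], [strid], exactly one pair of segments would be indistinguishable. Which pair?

ŋ, n

/ŋ/ (velar nasal) and /n/ (alveolar nasal) are both [+sonorant], [+nasal], [-lateral], [-labial], [-continuant], [+voice], [-strident], so none of the listed features separates them. (They do differ in [coronal] and [dorsal], which are not among the given features.) Every other pair in the inventory differs on at least one listed feature.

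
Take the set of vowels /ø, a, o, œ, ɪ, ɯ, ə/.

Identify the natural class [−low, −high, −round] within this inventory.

ə

Checking each segment against [−low], [−high], [−round]: /ə/ (mid central vowel (schwa)) satisfies every feature; every other segment in the inventory fails at least one.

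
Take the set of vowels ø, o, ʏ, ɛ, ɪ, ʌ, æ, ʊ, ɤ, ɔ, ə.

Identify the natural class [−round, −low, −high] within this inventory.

ɛ, ʌ, ɤ, ə

Checking each segment against [−round], [−low], [−high]: /ɛ/ (mid front unrounded lax vowel), /ʌ/ (mid back unrounded lax vowel), /ɤ/ (mid back unrounded tense vowel), /ə/ (mid central vowel (schwa)) satisfy every feature; every other segment in the inventory fails at least one.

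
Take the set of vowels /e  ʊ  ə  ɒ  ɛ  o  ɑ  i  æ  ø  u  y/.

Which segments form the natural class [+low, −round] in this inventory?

First, the [+low] segments are /ɒ, ɑ, æ/.
Then [−round] leaves /ɑ, æ/.

ɑ, æ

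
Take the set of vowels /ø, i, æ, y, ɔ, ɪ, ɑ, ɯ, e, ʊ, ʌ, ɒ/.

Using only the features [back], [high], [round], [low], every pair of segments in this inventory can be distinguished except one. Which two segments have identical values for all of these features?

ɪ, i

On the given features, /ɪ/ and /i/ have an identical profile: [-back], [+high], [-round], [-low]. No other two segments in the inventory coincide on all 4 features. (They do differ in [tense], which is not among the given features.)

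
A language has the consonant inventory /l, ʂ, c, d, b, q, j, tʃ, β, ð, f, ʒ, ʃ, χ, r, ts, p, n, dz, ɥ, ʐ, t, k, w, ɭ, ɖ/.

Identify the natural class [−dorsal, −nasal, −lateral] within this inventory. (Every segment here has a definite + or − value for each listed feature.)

ʂ, d, b, tʃ, β, ð, f, ʒ, ʃ, r, ts, p, dz, ʐ, t, ɖ

Eliminate segments failing any feature: /l, ɭ/ are [+lateral]; /c, q, j, χ, ɥ, k, w/ are [+dorsal]; /n/ is [+nasal]. The remaining /ʂ, d, b, tʃ, β, ð, f, ʒ, ʃ, r, ts, p, dz, ʐ, t, ɖ/ satisfy [−dorsal], [−nasal], [−lateral].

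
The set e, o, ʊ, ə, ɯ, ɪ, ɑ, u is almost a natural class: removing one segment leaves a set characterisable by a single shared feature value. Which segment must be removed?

The remaining segments after removing /ɑ/ share [−low]; /ɑ/ (low back unrounded vowel) is [+low]. For every other candidate removal, the leftover set fails to share any single feature value that the removed segment lacks.

ɑ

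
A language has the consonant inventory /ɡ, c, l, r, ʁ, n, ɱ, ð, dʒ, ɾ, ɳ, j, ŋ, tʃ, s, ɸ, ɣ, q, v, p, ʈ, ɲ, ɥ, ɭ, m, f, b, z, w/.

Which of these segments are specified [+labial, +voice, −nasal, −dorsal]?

Eliminate segments failing any feature: /ɡ, c, l, r, ʁ, n, ð, dʒ, ɾ, ɳ, j, ŋ, tʃ, s, ɣ, q, ʈ, ɲ, ɭ, z/ are [−labial]; /ɱ, m/ are [+nasal]; /ɸ, p, f/ are [−voice]; /ɥ, w/ are [+dorsal]. The remaining /v, b/ satisfy [+labial], [+voice], [−nasal], [−dorsal].

v, b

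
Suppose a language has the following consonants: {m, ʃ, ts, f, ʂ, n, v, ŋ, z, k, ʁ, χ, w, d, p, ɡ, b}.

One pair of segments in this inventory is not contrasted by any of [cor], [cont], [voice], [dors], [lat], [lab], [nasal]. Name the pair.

ʂ, ʃ

On the given features, /ʂ/ and /ʃ/ have an identical profile: [+coronal], [+continuant], [−voice], [−dorsal], [−lateral], [−labial], [−nasal]. No other two segments in the inventory coincide on all 7 features. (They do differ in [distributed], which is not among the given features.)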